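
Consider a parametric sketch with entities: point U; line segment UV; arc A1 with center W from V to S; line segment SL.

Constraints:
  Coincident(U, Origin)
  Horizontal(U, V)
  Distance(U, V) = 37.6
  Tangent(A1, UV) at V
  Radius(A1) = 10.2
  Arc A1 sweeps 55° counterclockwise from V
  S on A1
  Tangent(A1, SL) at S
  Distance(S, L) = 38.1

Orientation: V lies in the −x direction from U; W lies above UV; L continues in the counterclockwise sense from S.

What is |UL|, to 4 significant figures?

36.32

On A1, V sits at bearing -90° from W; a 55° counterclockwise sweep puts S at bearing -35°, so S = W + 10.2·(cos -35°, sin -35°) = (-29.24, 4.350). The tangent condition forces WS to be normal to SL, so SL runs along (−sin -35°, cos -35°); with |SL| = 38.1, L = (-7.391, 35.56). Then |UL| = |L − U| = 36.32.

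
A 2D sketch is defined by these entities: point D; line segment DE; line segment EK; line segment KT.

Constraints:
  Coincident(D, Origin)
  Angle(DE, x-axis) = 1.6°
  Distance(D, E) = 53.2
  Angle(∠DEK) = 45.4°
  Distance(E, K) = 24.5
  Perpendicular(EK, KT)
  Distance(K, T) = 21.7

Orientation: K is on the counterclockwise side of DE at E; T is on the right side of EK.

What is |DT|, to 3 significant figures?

61.0

D is at the origin; DE runs at 1.6° with length 53.2, so E = 53.2·(cos 1.6°, sin 1.6°) = (53.2, 1.49). ∠DEK = 45.4°, so EK runs at 1.6° + (180° − 45.4°) = 136° from the x-axis; with |EK| = 24.5, K = E + 24.5·(cos 136°, sin 136°) = (35.5, 18.4). The perpendicularity gives KT at right angles to EK; with |KT| = 21.7 on the right of EK, T = K + 21.7·(0.692, 0.722) = (50.5, 34.1). Then |DT| = |T − D| = 61.0.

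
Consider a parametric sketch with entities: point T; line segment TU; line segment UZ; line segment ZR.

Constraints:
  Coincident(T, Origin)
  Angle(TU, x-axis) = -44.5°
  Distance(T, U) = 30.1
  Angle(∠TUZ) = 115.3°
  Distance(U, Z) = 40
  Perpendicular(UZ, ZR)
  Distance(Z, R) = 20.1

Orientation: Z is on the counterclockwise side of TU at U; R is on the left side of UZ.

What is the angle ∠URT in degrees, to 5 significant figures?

34.343°

∠TUZ = 115.3°, so UZ runs at -44.5° + (180° − 115.3°) = 20.200° from the x-axis; with |UZ| = 40.0, Z = U + 40.0·(cos 20.200°, sin 20.200°) = (59.009, -7.2854). UZ ⟂ ZR; with |ZR| = 20.1 on the left of UZ, R = Z + 20.1·(-0.34530, 0.93849) = (52.068, 11.578). Then cos ∠URT = RU·RT / (|RU||RT|), giving 34.343°.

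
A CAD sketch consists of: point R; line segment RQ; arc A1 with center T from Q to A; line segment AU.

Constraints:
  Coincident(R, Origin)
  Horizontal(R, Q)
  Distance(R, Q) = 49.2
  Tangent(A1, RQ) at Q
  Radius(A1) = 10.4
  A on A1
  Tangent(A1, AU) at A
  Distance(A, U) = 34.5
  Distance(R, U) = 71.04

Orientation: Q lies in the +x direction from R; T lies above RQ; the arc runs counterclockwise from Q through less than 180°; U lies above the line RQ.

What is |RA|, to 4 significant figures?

60.68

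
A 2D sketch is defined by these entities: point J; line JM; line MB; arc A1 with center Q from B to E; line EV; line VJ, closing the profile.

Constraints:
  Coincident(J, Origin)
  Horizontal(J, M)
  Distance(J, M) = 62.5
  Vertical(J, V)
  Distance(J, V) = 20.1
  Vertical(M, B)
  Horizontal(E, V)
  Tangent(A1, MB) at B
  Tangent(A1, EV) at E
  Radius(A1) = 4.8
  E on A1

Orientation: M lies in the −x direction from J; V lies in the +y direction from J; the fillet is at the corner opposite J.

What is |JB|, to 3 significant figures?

64.3

J is at the origin; JM is horizontal with |JM| = 62.5 and M on the −x side, so M = (-62.5, 0.00). JV is vertical with |JV| = 20.1 and V on the +y side, so V = (0.00, 20.1). The virtual corner opposite J is at (-62.5, 20.1). The tangent condition forces QB to be normal to MB and tangency of A1 to EV means the radius QE is perpendicular to EV, with radius 4.8, so the center Q sits 4.8 in from both sides at Q = (-57.7, 15.3). That places the tangent points at B = (-62.5, 15.3) on MB and E = (-57.7, 20.1) on EV. Then |JB| = |B − J| = 64.3.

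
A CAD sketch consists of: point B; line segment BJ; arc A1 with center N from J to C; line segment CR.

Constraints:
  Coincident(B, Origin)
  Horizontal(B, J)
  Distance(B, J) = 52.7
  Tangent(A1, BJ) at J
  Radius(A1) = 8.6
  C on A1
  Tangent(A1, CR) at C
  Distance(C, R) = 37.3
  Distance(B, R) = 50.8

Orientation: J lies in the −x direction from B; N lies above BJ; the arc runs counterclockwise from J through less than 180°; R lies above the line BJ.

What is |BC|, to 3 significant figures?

45.0

Checks: B = (0.00, 0.00) ✓; |NJ| = 8.600 ✓; |NC| = 8.600 ✓; ∠(NC, CR) = 90.00° ✓; |CR| = 37.30 ✓; |BR| = 50.80 ✓.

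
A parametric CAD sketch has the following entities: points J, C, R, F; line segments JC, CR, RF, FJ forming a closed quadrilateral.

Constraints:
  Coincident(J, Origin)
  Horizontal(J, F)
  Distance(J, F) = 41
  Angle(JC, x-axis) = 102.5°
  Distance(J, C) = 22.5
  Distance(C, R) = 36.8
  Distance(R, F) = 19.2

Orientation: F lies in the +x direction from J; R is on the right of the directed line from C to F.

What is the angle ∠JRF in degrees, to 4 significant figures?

162.6°

Checks: |CR| = 36.80 ✓; |RF| = 19.20 ✓.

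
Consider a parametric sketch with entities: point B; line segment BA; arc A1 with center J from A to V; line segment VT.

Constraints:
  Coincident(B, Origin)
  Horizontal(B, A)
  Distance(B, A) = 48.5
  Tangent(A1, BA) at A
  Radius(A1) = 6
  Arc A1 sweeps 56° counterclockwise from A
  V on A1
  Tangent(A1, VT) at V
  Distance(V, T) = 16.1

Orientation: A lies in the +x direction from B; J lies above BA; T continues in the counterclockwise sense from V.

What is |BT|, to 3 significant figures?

64.5

On A1, A sits at bearing -90° from J; a 56° counterclockwise sweep puts V at bearing -34°, so V = J + 6.0·(cos -34°, sin -34°) = (53.5, 2.64). Tangency of A1 to VT means the radius JV is perpendicular to VT, so VT runs along (−sin -34°, cos -34°); with |VT| = 16.1, T = (62.5, 16.0). Then |BT| = |T − B| = 64.5.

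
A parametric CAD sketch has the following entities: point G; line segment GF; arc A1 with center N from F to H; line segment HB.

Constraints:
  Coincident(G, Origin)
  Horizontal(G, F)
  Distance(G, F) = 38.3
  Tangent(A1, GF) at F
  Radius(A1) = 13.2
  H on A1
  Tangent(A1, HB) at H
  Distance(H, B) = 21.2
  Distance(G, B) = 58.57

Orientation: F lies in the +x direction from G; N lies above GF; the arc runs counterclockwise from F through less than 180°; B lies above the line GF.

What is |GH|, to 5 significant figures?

53.695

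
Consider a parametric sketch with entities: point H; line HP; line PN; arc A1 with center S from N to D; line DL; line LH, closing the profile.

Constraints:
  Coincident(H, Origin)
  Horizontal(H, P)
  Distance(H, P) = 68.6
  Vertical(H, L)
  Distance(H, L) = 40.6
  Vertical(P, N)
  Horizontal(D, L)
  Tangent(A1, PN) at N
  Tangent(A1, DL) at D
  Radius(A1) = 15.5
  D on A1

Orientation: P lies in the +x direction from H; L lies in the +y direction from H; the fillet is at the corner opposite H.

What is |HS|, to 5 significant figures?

58.733

HL is vertical with |HL| = 40.6 and L on the +y side, so L = (0.0000, 40.600). The virtual corner opposite H is at (68.600, 40.600). Since A1 is tangent to PN there, SN ⟂ PN and since A1 is tangent to DL there, SD ⟂ DL, with radius 15.5, so the center S sits 15.5 in from both sides at S = (53.100, 25.100). Then |HS| = |S − H| = 58.733.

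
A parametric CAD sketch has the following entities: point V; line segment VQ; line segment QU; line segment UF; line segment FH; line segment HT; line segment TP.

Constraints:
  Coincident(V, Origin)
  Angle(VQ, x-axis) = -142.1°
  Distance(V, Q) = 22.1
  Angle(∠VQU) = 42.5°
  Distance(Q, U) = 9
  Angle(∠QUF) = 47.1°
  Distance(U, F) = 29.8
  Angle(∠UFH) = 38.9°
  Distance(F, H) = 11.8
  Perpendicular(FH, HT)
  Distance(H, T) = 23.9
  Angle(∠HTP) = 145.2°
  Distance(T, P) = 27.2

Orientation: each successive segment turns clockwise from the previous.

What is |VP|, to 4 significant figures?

22.93

The perpendicularity gives HT at right angles to FH, so HT runs at 76.40°; with |HT| = 23.9, T = (-3.646, -2.339). ∠HTP = 145.2° gives TP at 41.60° from the x-axis; with |TP| = 27.2, P = (16.69, 15.72). Then |VP| = |P − V| = 22.93.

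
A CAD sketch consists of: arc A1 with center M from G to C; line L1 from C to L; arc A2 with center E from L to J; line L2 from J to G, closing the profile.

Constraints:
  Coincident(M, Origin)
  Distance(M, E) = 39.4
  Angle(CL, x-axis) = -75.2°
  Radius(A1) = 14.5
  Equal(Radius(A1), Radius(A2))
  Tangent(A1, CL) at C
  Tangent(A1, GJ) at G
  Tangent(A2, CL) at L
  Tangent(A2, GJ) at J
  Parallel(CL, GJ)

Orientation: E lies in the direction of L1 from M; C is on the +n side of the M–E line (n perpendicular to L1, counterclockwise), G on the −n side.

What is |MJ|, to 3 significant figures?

42.0

The slot axis is L1's direction at -75.2°, so u = (cos -75.2°, sin -75.2°) = (0.255, -0.967) and n = (−sin -75.2°, cos -75.2°) = (0.967, 0.255). M is at the origin and E lies 39.4 along u from M, so E = 39.4·u = (10.1, -38.1). Tangency of A1 to both parallel lines with radius 14.5 puts C and G at M ± 14.5·n: C = (14.0, 3.70), G = (-14.0, -3.70). Equal radii place L and J the same way about E: L = E + 14.5·n = (24.1, -34.4), J = E − 14.5·n = (-3.95, -41.8). Then |MJ| = |J − M| = 42.0.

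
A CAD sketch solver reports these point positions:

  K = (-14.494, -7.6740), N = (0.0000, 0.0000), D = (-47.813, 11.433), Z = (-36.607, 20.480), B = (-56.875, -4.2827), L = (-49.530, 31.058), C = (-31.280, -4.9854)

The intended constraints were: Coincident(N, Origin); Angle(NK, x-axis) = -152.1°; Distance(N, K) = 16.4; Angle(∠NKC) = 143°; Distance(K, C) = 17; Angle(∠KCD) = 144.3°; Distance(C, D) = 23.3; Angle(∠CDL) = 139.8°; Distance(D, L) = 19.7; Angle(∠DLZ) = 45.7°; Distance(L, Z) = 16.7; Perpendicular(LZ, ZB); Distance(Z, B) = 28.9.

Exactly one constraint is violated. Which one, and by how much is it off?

Distance(Z, B) = 28.9 — off by 3.10.

N = (0.00, 0.00) ✓; NK at -152.1° ✓; |NK| = 16.40 ✓; ∠NKC = 143.0° ✓; |KC| = 17.00 ✓; ∠KCD = 144.3° ✓; |CD| = 23.30 ✓; ∠CDL = 139.8° ✓; |DL| = 19.70 ✓; ∠DLZ = 45.70° ✓; |LZ| = 16.70 ✓; ∠(LZ, ZB) = 90.00° ✓; |ZB| = 32.00 ✗.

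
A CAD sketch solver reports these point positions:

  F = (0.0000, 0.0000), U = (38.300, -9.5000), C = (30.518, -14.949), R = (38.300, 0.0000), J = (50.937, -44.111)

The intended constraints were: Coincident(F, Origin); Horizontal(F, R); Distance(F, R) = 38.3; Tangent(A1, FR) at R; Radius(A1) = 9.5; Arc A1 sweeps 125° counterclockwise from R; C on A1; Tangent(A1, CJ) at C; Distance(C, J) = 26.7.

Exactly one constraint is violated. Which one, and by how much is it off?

Distance(C, J) = 26.7 — off by 8.90.

F = (0.00, 0.00) ✓; F.y = 0.00, R.y = 0.00 ✓; |FR| = 38.30 ✓; ∠(UR, RF) = 90.00° ✓; |UR| = 9.500 ✓; bearing(U→C) − bearing(U→R) = 125.0° ✓; |UC| = 9.500 ✓; ∠(UC, CJ) = 90.00° ✓; |CJ| = 35.60 ✗.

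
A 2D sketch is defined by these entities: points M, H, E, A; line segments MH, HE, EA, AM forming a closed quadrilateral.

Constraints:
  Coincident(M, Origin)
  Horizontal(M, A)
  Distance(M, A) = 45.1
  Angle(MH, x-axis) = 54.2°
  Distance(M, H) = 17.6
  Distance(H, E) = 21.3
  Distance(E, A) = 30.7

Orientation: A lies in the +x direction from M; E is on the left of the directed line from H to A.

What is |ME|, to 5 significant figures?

38.204

Checks: |HE| = 21.30 ✓; |EA| = 30.70 ✓.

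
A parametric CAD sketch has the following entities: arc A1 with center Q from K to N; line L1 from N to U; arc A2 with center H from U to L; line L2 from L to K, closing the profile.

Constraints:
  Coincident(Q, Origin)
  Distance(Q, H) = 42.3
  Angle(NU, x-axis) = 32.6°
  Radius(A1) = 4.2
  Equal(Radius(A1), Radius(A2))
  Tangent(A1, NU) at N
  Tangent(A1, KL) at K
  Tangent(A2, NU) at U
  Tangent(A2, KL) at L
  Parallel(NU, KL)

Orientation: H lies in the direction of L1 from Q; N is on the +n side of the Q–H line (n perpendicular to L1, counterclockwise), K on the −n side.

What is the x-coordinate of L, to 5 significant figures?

37.899

The slot axis is L1's direction at 32.6°, so u = (cos 32.6°, sin 32.6°) = (0.84245, 0.53877) and n = (−sin 32.6°, cos 32.6°) = (-0.53877, 0.84245). Q is at the origin and H lies 42.3 along u from Q, so H = 42.3·u = (35.636, 22.790). Tangency of A1 to both parallel lines with radius 4.2 puts N and K at Q ± 4.2·n: N = (-2.2628, 3.5383), K = (2.2628, -3.5383). Equal radii place U and L the same way about H: U = H + 4.2·n = (33.373, 26.328), L = H − 4.2·n = (37.899, 19.252). So L.x = 37.899.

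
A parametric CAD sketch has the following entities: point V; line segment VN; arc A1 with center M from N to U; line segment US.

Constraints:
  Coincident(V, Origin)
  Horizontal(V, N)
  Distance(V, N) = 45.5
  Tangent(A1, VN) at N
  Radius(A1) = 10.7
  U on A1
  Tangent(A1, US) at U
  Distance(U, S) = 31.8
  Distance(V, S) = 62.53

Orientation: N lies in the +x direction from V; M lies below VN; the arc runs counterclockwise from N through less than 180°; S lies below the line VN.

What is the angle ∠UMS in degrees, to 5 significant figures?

71.403°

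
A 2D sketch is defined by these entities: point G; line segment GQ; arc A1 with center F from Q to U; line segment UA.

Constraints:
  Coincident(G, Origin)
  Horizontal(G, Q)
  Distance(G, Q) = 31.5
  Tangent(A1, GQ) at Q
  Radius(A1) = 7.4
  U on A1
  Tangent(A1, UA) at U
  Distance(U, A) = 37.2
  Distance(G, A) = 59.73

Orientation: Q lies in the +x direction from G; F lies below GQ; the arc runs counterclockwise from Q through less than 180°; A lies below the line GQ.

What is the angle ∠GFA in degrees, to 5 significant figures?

116.16°

Checks: ∠(FQ, QG) = 90.00° ✓; |FQ| = 7.400 ✓; |FU| = 7.400 ✓; ∠(FU, UA) = 90.00° ✓; |UA| = 37.20 ✓; |GA| = 59.73 ✓.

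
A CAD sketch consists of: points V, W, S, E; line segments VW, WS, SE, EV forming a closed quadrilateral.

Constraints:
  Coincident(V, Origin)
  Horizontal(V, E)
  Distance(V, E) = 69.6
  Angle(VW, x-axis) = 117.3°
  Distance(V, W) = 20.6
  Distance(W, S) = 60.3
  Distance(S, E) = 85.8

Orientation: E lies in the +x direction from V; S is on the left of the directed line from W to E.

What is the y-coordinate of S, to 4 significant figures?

70.52

V is at the origin; V and E share the same y with |VE| = 69.6 and E in +x, so E = (69.6, 0). VW runs at 117.3° with |VW| = 20.6, so W = (-9.448, 18.31). S is determined by |WS| = 60.3 and |SE| = 85.8 together: it lies at the intersection of circle(W, 60.3) and circle(E, 85.8). With |WE| = 81.14, the foot of the radical line on WE is 17.61 from W and the perpendicular offset is √(60.3² − 17.61²) = 57.67. Taking the left-of-WE solution: S = (20.72, 70.52).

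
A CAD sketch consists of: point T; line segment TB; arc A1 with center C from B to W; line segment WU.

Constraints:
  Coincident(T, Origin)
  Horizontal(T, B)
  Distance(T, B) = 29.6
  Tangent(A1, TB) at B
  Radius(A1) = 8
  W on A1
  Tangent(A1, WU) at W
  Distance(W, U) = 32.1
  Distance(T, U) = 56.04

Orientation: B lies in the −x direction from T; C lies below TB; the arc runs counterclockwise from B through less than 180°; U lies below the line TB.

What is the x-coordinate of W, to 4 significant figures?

-37.58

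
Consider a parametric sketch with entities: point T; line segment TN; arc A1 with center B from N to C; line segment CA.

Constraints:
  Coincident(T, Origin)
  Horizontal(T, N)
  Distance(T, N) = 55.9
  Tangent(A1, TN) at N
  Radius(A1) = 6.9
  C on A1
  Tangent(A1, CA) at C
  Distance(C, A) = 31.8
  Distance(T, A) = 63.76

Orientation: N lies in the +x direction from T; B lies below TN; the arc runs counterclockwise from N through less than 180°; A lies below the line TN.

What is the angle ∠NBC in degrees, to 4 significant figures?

92.61°

T is at the origin; TN is horizontal with |TN| = 55.9 and N on the +x side, so N = (55.90, 0.000). Since A1 is tangent to TN there, BN ⟂ TN, so B = N + (0, -6.9) = (55.90, -6.900). Since BC ⟂ CA (tangency), |BA| = √(6.9² + 31.8²) = 32.54 regardless of where C sits on A1. So A lies on both circle(T, 63.76) and circle(B, 32.54); the below-TN intersection is A = (50.46, -38.98). C is the foot of the tangent from A: C = (49.01, -7.214).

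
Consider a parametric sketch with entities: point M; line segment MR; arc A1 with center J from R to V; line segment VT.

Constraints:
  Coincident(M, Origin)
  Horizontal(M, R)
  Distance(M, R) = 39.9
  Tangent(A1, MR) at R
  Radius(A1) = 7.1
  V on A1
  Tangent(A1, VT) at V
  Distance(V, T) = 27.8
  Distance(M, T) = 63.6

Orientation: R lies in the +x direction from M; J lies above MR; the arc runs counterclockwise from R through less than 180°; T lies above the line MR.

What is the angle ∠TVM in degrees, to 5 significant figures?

114.31°

Checks: ∠(JR, RM) = 90.00° ✓; |JV| = 7.100 ✓; ∠(JV, VT) = 90.00° ✓; |VT| = 27.80 ✓; |MT| = 63.60 ✓.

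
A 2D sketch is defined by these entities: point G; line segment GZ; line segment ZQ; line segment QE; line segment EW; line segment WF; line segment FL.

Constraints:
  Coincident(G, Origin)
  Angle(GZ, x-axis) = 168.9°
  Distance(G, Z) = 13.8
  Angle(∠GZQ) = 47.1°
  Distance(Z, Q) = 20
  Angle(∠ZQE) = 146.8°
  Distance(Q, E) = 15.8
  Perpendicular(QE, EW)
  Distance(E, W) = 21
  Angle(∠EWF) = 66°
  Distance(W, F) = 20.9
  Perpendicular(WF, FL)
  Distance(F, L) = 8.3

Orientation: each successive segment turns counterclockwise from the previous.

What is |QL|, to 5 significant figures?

4.9175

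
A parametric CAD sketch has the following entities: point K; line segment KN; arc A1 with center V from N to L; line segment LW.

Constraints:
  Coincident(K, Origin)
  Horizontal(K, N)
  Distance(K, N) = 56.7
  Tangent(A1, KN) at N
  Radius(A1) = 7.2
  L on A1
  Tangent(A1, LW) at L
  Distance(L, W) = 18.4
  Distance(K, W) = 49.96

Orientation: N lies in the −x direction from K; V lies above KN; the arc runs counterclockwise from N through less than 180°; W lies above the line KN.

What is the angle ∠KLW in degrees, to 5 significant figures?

79.065°

K is at the origin; KN is horizontal with |KN| = 56.7 and N on the −x side, so N = (-56.700, 0.0000). The tangent condition forces VN to be normal to KN, so V = N + (0, 7.2) = (-56.700, 7.2000). Since VL ⟂ LW (tangency), |VW| = √(7.2² + 18.4²) = 19.759 regardless of where L sits on A1. So W lies on both circle(K, 49.96) and circle(V, 19.759); the above-KN intersection is W = (-44.488, 22.733). L is the foot of the tangent from W: L = (-49.807, 5.1186).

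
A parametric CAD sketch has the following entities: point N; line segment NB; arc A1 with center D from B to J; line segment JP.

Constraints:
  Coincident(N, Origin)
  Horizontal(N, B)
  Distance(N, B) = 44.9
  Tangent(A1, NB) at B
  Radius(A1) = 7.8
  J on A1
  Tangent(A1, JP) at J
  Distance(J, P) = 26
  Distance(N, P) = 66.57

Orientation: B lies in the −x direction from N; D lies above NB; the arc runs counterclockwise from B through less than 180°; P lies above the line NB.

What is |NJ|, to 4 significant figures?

41.91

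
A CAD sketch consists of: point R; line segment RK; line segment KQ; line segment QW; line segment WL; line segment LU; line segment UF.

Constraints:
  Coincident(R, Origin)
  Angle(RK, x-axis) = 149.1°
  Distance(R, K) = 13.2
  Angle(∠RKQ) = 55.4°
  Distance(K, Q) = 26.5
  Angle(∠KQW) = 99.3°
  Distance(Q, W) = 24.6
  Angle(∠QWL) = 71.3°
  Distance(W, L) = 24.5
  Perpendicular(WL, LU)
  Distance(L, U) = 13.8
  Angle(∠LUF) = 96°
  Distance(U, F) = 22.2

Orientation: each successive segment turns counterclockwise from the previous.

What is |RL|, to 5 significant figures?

9.4849

R is at the origin; RK runs at 149.1° with length 13.2, so K = (-11.326, 6.7787). ∠RKQ = 55.4° gives KQ at -86.300° from the x-axis; with |KQ| = 26.5, Q = (-9.6164, -19.666). ∠KQW = 99.3° gives QW at -5.6000° from the x-axis; with |QW| = 24.6, W = (14.866, -22.067). ∠QWL = 71.3° gives WL at 103.10° from the x-axis; with |WL| = 24.5, L = (9.3133, 1.7959). Then |RL| = |L − R| = 9.4849.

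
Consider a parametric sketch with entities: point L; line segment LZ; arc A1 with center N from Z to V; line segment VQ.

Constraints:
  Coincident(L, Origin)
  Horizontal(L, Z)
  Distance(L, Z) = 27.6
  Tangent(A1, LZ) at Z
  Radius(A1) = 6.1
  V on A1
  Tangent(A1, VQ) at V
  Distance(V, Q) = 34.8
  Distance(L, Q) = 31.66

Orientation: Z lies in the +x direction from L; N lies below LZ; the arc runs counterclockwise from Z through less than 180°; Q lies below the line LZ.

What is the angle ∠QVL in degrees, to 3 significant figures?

62.7°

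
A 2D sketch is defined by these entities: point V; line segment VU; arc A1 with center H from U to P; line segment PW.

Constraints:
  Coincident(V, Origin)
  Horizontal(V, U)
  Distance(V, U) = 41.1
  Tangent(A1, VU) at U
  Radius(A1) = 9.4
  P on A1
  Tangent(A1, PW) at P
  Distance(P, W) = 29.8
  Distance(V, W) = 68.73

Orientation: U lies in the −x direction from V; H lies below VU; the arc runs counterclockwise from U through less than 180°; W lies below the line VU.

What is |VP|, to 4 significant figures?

50.46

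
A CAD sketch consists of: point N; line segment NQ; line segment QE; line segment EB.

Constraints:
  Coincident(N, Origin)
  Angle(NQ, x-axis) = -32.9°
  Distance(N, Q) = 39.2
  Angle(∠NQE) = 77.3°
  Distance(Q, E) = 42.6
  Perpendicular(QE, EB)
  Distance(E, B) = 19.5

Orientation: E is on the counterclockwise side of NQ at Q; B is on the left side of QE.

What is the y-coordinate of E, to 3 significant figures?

18.7

N is at the origin; NQ runs at -32.9° with length 39.2, so Q = 39.2·(cos -32.9°, sin -32.9°) = (32.9, -21.3). ∠NQE = 77.3°, so QE runs at -32.9° + (180° − 77.3°) = 69.8° from the x-axis; with |QE| = 42.6, E = Q + 42.6·(cos 69.8°, sin 69.8°) = (47.6, 18.7). So E.y = 18.7.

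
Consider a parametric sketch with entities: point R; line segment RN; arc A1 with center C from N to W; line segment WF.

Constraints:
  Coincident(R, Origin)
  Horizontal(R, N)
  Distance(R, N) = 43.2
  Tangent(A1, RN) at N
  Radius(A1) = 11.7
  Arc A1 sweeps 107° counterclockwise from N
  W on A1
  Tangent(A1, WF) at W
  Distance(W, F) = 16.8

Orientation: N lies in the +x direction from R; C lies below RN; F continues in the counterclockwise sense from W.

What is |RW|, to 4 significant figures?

35.40

R is at the origin; RN is horizontal with |RN| = 43.2 and N on the +x side, so N = (43.20, 0.000). Tangency of A1 to RN means the radius CN is perpendicular to RN, so C = N + (0, -11.7) = (43.20, -11.70). On A1, N sits at bearing 90° from C; a 107° counterclockwise sweep puts W at bearing 197°, so W = C + 11.7·(cos 197°, sin 197°) = (32.01, -15.12). Then |RW| = |W − R| = 35.40.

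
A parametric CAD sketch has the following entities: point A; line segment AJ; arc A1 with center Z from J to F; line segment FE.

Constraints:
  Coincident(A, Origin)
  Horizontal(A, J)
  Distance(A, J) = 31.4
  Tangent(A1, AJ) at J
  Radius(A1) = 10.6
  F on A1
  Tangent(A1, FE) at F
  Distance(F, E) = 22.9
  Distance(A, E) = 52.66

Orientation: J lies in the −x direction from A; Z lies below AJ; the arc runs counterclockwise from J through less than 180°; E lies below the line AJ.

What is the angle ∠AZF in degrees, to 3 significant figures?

166°

Checks: |ZF| = 10.60 ✓; ∠(ZF, FE) = 90.00° ✓; |FE| = 22.90 ✓; |AE| = 52.66 ✓.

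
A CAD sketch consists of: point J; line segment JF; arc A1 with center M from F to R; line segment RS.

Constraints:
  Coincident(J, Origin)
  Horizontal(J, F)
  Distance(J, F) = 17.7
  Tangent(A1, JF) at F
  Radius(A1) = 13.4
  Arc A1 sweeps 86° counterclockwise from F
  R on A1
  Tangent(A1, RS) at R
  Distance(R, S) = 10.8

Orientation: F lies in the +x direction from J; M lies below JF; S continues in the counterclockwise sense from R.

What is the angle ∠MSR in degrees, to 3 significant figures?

51.1°

J is at the origin; JF is horizontal with |JF| = 17.7 and F on the +x side, so F = (17.7, 0.00). Tangency of A1 to JF means the radius MF is perpendicular to JF, so M = F + (0, -13.4) = (17.7, -13.4). On A1, F sits at bearing 90° from M; an 86° counterclockwise sweep puts R at bearing 176°, so R = M + 13.4·(cos 176°, sin 176°) = (4.33, -12.5). Since A1 is tangent to RS there, MR ⟂ RS, so RS runs along (−sin 176°, cos 176°); with |RS| = 10.8, S = (3.58, -23.2). Then cos ∠MSR = SM·SR / (|SM||SR|), giving 51.1°.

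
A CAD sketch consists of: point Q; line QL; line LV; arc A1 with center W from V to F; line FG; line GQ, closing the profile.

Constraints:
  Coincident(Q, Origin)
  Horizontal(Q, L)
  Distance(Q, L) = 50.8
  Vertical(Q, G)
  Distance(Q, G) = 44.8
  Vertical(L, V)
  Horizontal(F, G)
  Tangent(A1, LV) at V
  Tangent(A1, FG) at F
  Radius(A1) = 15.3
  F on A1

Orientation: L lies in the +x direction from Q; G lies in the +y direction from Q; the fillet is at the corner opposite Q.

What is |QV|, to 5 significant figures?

58.744

Q is at the origin; Q and L share the same y with |QL| = 50.8 and L on the +x side, so L = (50.800, 0.0000). QG is vertical with |QG| = 44.8 and G on the +y side, so G = (0.0000, 44.800). The virtual corner opposite Q is at (50.800, 44.800). The tangent condition forces WV to be normal to LV and since A1 is tangent to FG there, WF ⟂ FG, with radius 15.3, so the center W sits 15.3 in from both sides at W = (35.500, 29.500). That places the tangent points at V = (50.800, 29.500) on LV and F = (35.500, 44.800) on FG. Then |QV| = |V − Q| = 58.744.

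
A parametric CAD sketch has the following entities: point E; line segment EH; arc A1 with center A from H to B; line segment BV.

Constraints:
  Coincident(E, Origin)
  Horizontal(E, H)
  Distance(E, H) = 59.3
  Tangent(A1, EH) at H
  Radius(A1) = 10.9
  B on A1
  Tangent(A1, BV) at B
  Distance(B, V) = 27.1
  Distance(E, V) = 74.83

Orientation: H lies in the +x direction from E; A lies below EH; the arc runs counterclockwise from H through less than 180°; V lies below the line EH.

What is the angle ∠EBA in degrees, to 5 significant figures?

131.98°

Checks: |AB| = 10.90 ✓; ∠(AB, BV) = 90.00° ✓; |BV| = 27.10 ✓; |EV| = 74.83 ✓.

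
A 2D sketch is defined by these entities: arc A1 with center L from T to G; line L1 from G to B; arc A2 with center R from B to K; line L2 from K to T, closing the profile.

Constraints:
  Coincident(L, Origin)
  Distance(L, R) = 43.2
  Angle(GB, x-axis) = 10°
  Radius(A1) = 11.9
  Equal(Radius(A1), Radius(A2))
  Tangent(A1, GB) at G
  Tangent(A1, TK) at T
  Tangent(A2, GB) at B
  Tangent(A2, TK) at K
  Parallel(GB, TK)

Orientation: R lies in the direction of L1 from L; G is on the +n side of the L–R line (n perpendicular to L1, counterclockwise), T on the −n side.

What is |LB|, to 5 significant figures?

44.809

The slot axis is L1's direction at 10.0°, so u = (cos 10.0°, sin 10.0°) = (0.98481, 0.17365) and n = (−sin 10.0°, cos 10.0°) = (-0.17365, 0.98481). L is at the origin and R lies 43.2 along u from L, so R = 43.2·u = (42.544, 7.5016). Tangency of A1 to both parallel lines with radius 11.9 puts G and T at L ± 11.9·n: G = (-2.0664, 11.719), T = (2.0664, -11.719). Equal radii place B and K the same way about R: B = R + 11.9·n = (40.477, 19.221), K = R − 11.9·n = (44.610, -4.2176). Then |LB| = |B − L| = 44.809.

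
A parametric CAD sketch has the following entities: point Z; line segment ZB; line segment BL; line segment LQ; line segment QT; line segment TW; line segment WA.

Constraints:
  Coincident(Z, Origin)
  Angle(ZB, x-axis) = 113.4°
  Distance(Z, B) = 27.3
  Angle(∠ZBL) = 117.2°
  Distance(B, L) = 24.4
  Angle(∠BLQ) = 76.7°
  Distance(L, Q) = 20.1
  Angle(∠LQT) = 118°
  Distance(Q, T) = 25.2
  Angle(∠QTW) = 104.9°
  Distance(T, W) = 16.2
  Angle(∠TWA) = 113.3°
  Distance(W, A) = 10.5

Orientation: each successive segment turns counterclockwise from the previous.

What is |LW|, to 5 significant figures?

38.858

Z is at the origin; ZB runs at 113.4° with length 27.3, so B = (-10.842, 25.055). ∠ZBL = 117.2° gives BL at 176.20° from the x-axis; with |BL| = 24.4, L = (-35.188, 26.672). ∠BLQ = 76.7° gives LQ at -80.500° from the x-axis; with |LQ| = 20.1, Q = (-31.871, 6.8474). ∠LQT = 118.0° gives QT at -18.500° from the x-axis; with |QT| = 25.2, T = (-7.9733, -1.1486). ∠QTW = 104.9° gives TW at 56.600° from the x-axis; with |TW| = 16.2, W = (0.94451, 12.376). Then |LW| = |W − L| = 38.858.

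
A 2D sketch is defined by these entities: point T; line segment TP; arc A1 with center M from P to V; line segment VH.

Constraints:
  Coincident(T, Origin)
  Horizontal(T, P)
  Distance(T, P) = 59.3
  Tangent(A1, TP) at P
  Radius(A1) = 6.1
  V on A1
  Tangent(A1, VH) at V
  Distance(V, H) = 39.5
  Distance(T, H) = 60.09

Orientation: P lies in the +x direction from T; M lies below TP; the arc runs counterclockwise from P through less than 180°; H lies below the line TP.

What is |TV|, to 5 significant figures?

53.618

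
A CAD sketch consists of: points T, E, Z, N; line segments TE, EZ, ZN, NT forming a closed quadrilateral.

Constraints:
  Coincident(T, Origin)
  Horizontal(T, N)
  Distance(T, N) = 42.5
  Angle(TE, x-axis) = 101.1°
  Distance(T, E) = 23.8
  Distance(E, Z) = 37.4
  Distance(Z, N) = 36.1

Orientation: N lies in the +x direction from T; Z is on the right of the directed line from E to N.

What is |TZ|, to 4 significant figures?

14.41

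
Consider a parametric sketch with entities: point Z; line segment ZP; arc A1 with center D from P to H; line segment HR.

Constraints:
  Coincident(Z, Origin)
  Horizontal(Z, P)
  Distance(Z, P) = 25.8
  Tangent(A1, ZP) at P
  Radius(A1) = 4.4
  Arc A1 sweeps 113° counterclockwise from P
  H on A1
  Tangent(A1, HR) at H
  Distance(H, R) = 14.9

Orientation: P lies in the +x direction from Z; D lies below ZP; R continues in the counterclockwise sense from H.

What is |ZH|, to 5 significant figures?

22.594

Since A1 is tangent to ZP there, DP ⟂ ZP, so D = P + (0, -4.4) = (25.800, -4.4000). On A1, P sits at bearing 90° from D; a 113° counterclockwise sweep puts H at bearing 203°, so H = D + 4.4·(cos 203°, sin 203°) = (21.750, -6.1192). Then |ZH| = |H − Z| = 22.594.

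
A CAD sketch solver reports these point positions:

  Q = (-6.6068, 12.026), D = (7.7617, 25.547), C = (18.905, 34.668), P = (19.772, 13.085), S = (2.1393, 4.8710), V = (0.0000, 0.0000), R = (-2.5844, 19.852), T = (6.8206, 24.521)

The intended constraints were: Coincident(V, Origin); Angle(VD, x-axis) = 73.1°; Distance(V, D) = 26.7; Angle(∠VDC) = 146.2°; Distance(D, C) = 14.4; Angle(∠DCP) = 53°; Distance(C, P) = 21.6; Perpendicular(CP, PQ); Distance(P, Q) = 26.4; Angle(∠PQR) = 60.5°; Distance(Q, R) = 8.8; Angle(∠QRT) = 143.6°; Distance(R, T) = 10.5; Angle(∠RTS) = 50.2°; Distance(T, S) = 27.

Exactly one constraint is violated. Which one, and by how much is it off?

Distance(T, S) = 27 — off by 6.80.

V = (0.00, 0.00) ✓; VD at 73.10° ✓; |VD| = 26.70 ✓; ∠VDC = 146.2° ✓; |DC| = 14.40 ✓; ∠DCP = 53.00° ✓; |CP| = 21.60 ✓; ∠(CP, PQ) = 90.00° ✓; |PQ| = 26.40 ✓; ∠PQR = 60.50° ✓; |QR| = 8.799 ✓; ∠QRT = 143.6° ✓; |RT| = 10.50 ✓; ∠RTS = 50.20° ✓; |TS| = 20.20 ✗.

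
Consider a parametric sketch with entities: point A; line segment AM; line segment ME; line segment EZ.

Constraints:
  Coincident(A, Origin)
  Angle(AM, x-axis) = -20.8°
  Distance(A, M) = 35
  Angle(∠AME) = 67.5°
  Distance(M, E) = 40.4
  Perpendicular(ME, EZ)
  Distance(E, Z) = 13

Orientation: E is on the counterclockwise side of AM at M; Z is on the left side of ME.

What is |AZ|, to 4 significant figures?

33.21

A is at the origin; AM runs at -20.8° with length 35.0, so M = 35.0·(cos -20.8°, sin -20.8°) = (32.72, -12.43). ∠AME = 67.5°, so ME runs at -20.8° + (180° − 67.5°) = 91.70° from the x-axis; with |ME| = 40.4, E = M + 40.4·(cos 91.70°, sin 91.70°) = (31.52, 27.95). ME ⟂ EZ; with |EZ| = 13.0 on the left of ME, Z = E + 13.0·(-0.9996, -0.02967) = (18.53, 27.57). Then |AZ| = |Z − A| = 33.21.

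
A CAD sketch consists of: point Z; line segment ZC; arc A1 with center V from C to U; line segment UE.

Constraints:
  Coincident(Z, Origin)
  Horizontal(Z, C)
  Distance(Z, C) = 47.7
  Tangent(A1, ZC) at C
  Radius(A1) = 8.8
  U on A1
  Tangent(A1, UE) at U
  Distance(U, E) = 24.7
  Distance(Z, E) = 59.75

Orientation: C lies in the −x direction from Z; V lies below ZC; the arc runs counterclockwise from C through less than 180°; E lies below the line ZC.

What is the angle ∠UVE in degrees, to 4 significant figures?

70.39°

Checks: |VU| = 8.800 ✓; ∠(VU, UE) = 90.00° ✓; |UE| = 24.70 ✓; |ZE| = 59.75 ✓.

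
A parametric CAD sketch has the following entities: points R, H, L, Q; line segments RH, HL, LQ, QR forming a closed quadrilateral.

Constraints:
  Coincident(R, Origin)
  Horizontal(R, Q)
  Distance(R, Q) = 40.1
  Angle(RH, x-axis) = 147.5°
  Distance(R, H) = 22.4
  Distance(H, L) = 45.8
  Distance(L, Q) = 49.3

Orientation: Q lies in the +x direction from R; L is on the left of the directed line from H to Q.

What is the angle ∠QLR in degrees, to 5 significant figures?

49.978°

R is at the origin; RQ is horizontal with |RQ| = 40.1 and Q in +x, so Q = (40.1, 0). RH runs at 147.5° with |RH| = 22.4, so H = (-18.892, 12.036). L is determined by |HL| = 45.8 and |LQ| = 49.3 together: it lies at the intersection of circle(H, 45.8) and circle(Q, 49.3). With |HQ| = 60.207, the foot of the radical line on HQ is 27.339 from H and the perpendicular offset is √(45.8² − 27.339²) = 36.745. Taking the left-of-HQ solution: L = (15.241, 42.574).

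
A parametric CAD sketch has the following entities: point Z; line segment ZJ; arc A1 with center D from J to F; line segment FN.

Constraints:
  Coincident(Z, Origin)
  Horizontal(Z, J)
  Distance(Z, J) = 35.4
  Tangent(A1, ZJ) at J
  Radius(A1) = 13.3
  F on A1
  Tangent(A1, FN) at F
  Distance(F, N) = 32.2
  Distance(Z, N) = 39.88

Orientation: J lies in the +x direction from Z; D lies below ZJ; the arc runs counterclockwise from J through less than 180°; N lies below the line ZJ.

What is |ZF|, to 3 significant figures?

24.5

Z is at the origin; Z and J share the same y with |ZJ| = 35.4 and J on the +x side, so J = (35.4, 0.00). Since A1 is tangent to ZJ there, DJ ⟂ ZJ, so D = J + (0, -13.3) = (35.4, -13.3). Since DF ⟂ FN (tangency), |DN| = √(13.3² + 32.2²) = 34.8 regardless of where F sits on A1. So N lies on both circle(Z, 39.88) and circle(D, 34.8); the below-ZJ intersection is N = (11.1, -38.3). F is the foot of the tangent from N: F = (23.0, -8.38).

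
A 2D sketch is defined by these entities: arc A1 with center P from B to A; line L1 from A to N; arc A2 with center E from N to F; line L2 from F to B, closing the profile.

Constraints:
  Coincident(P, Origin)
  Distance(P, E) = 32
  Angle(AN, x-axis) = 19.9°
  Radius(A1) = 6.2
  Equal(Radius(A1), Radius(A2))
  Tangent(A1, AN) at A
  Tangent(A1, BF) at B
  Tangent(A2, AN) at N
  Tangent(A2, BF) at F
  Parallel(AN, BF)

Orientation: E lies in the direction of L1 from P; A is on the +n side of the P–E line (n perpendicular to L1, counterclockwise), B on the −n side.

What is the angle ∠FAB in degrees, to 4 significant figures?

68.82°

The slot axis is L1's direction at 19.9°, so u = (cos 19.9°, sin 19.9°) = (0.9403, 0.3404) and n = (−sin 19.9°, cos 19.9°) = (-0.3404, 0.9403). P is at the origin and E lies 32.0 along u from P, so E = 32.0·u = (30.09, 10.89). Tangency of A1 to both parallel lines with radius 6.2 puts A and B at P ± 6.2·n: A = (-2.110, 5.830), B = (2.110, -5.830). Equal radii place N and F the same way about E: N = E + 6.2·n = (27.98, 16.72), F = E − 6.2·n = (32.20, 5.062). Then cos ∠FAB = AF·AB / (|AF||AB|), giving 68.82°.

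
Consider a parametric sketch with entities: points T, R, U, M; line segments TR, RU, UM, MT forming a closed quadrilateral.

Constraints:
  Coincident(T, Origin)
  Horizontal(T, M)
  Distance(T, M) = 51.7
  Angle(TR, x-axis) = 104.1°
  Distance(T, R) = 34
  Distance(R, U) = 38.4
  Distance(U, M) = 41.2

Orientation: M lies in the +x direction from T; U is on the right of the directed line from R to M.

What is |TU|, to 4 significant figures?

10.52

Checks: |RU| = 38.40 ✓; |UM| = 41.20 ✓.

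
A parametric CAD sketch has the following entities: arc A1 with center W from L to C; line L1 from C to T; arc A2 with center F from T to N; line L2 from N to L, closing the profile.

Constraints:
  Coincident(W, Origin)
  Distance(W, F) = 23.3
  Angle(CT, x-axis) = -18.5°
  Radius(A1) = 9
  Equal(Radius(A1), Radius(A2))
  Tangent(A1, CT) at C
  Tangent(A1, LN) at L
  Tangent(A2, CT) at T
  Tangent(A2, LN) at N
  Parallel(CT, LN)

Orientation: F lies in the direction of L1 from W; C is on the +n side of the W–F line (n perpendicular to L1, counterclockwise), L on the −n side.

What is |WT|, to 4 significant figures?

24.98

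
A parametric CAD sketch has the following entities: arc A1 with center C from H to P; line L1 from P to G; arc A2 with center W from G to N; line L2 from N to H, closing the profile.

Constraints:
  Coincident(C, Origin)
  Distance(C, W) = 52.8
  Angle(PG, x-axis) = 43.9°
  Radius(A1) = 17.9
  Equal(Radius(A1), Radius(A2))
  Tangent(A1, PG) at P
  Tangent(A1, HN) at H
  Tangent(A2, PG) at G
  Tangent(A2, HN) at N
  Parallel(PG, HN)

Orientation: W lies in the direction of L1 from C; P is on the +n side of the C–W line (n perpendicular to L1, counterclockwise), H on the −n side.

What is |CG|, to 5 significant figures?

55.752

Tangency of A1 to both parallel lines with radius 17.9 puts P and H at C ± 17.9·n: P = (-12.412, 12.898), H = (12.412, -12.898). Equal radii place G and N the same way about W: G = W + 17.9·n = (25.633, 49.509), N = W − 17.9·n = (50.457, 23.714). Then |CG| = |G − C| = 55.752.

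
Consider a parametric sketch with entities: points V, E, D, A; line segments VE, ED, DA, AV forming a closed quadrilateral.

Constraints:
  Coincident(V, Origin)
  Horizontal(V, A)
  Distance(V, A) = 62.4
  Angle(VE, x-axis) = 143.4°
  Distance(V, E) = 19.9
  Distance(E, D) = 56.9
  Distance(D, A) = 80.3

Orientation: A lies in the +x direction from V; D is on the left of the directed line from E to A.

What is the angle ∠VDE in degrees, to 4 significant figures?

18.27°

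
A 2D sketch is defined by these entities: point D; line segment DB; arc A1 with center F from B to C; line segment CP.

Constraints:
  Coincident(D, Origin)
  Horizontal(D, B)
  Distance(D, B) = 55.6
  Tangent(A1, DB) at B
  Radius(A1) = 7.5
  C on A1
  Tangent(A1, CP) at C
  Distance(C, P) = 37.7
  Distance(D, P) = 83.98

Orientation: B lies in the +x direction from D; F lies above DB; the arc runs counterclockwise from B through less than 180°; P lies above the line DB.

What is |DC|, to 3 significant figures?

63.1

Checks: D = (0.00, 0.00) ✓; |FC| = 7.500 ✓; ∠(FC, CP) = 90.00° ✓; |CP| = 37.70 ✓; |DP| = 83.98 ✓.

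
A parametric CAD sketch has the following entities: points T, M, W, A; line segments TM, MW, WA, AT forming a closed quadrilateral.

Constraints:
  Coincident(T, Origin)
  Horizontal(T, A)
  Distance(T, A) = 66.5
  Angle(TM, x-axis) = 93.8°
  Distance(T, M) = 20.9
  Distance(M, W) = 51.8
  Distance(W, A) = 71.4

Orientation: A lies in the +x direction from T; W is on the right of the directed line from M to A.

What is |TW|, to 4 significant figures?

30.90

Checks: |MW| = 51.80 ✓; |WA| = 71.40 ✓.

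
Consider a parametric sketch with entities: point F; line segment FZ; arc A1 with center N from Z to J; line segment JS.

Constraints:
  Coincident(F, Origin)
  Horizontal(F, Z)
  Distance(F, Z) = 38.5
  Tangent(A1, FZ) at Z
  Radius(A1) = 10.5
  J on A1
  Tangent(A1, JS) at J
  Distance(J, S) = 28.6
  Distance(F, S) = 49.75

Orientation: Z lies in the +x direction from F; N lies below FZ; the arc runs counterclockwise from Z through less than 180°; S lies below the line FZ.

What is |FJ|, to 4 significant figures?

30.18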